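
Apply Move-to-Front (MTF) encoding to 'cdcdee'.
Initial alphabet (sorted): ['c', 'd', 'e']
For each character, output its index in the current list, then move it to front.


MTF encoding:
'c': index 0 in ['c', 'd', 'e'] -> ['c', 'd', 'e']
'd': index 1 in ['c', 'd', 'e'] -> ['d', 'c', 'e']
'c': index 1 in ['d', 'c', 'e'] -> ['c', 'd', 'e']
'd': index 1 in ['c', 'd', 'e'] -> ['d', 'c', 'e']
'e': index 2 in ['d', 'c', 'e'] -> ['e', 'd', 'c']
'e': index 0 in ['e', 'd', 'c'] -> ['e', 'd', 'c']


Output: [0, 1, 1, 1, 2, 0]


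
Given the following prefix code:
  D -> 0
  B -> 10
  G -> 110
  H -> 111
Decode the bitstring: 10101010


Decoding step by step:
Bits 10 -> B
Bits 10 -> B
Bits 10 -> B
Bits 10 -> B


Decoded message: BBBB


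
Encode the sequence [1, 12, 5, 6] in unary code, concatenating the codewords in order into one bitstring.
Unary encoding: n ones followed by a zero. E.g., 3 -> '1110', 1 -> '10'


Encode each number as n ones followed by a terminating 0:
  1 -> 10 (2 bits)
  12 -> 1111111111110 (13 bits)
  5 -> 111110 (6 bits)
  6 -> 1111110 (7 bits)
Total length = 2 + 13 + 6 + 7 = 28 bits.

Unary([1, 12, 5, 6]) = 1011111111111101111101111110 (28 bits)


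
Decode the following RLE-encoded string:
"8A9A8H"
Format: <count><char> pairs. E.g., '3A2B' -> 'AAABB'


Expanding each <count><char> pair:
  8A -> 'AAAAAAAA'
  9A -> 'AAAAAAAAA'
  8H -> 'HHHHHHHH'

Decoded = AAAAAAAAAAAAAAAAAHHHHHHHH


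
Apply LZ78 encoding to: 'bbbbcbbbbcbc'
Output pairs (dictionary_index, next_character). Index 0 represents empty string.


LZ78 encoding steps:
Dictionary: {0: ''}
Step 1: w='' (idx 0), next='b' -> output (0, 'b'), add 'b' as idx 1
Step 2: w='b' (idx 1), next='b' -> output (1, 'b'), add 'bb' as idx 2
Step 3: w='b' (idx 1), next='c' -> output (1, 'c'), add 'bc' as idx 3
Step 4: w='bb' (idx 2), next='b' -> output (2, 'b'), add 'bbb' as idx 4
Step 5: w='bc' (idx 3), next='b' -> output (3, 'b'), add 'bcb' as idx 5
Step 6: w='' (idx 0), next='c' -> output (0, 'c'), add 'c' as idx 6


Encoded: [(0, 'b'), (1, 'b'), (1, 'c'), (2, 'b'), (3, 'b'), (0, 'c')]


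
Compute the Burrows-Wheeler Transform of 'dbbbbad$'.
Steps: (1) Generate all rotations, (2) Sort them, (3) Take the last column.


Rotations (sorted):
  0: $dbbbbad -> last char: d
  1: ad$dbbbb -> last char: b
  2: bad$dbbb -> last char: b
  3: bbad$dbb -> last char: b
  4: bbbad$db -> last char: b
  5: bbbbad$d -> last char: d
  6: d$dbbbba -> last char: a
  7: dbbbbad$ -> last char: $


BWT = dbbbbda$


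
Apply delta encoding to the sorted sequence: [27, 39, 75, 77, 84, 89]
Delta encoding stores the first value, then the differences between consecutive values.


First value: 27
Deltas:
  39 - 27 = 12
  75 - 39 = 36
  77 - 75 = 2
  84 - 77 = 7
  89 - 84 = 5


Delta encoded: [27, 12, 36, 2, 7, 5]


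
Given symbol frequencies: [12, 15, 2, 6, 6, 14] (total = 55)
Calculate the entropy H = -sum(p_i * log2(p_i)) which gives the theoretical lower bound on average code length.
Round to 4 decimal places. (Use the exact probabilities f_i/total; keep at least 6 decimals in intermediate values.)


Per-symbol terms -p_i * log2(p_i) with p_i = f_i/55:
  p = 12/55 = 0.218182: log2(p) = -2.196397, -p*log2(p) = 0.479214
  p = 15/55 = 0.272727: log2(p) = -1.874469, -p*log2(p) = 0.511219
  p = 2/55 = 0.036364: log2(p) = -4.781360, -p*log2(p) = 0.173868
  p = 6/55 = 0.109091: log2(p) = -3.196397, -p*log2(p) = 0.348698
  p = 6/55 = 0.109091: log2(p) = -3.196397, -p*log2(p) = 0.348698
  p = 14/55 = 0.254545: log2(p) = -1.974005, -p*log2(p) = 0.502474
H = 0.479214 + 0.511219 + 0.173868 + 0.348698 + 0.348698 + 0.502474 = 2.364171

H = 2.3642 bits/symbol


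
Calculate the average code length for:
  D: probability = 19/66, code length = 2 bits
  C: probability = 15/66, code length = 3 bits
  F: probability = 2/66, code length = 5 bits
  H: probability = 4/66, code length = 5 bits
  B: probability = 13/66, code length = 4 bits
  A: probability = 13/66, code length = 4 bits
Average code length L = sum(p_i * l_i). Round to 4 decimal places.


Weighted contributions p_i * l_i:
  D: (19/66) * 2 = 38/66
  C: (15/66) * 3 = 45/66
  F: (2/66) * 5 = 10/66
  H: (4/66) * 5 = 20/66
  B: (13/66) * 4 = 52/66
  A: (13/66) * 4 = 52/66
Sum = (38 + 45 + 10 + 20 + 52 + 52)/66 = 217/66

L = 217/66 = 3.2879 bits/symbol


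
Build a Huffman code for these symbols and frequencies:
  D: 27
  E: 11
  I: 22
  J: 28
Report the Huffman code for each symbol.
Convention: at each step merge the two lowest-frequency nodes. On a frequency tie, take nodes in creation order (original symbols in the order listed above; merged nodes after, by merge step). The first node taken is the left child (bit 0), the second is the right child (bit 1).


Huffman tree construction:
Step 1: Merge E(11) + I(22) = 33
Step 2: Merge D(27) + J(28) = 55
Step 3: Merge (E+I)(33) + (D+J)(55) = 88
Read each symbol's code off the tree from the root (left child = 0, right child = 1).

Codes:
  D: 10 (length 2)
  E: 00 (length 2)
  I: 01 (length 2)
  J: 11 (length 2)
Average code length: 176/88 = 2.0000 bits/symbol


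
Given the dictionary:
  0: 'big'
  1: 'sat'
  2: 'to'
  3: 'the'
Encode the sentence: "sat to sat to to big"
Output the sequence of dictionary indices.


Look up each word in the dictionary:
  'sat' -> 1
  'to' -> 2
  'sat' -> 1
  'to' -> 2
  'to' -> 2
  'big' -> 0

Encoded: [1, 2, 1, 2, 2, 0]


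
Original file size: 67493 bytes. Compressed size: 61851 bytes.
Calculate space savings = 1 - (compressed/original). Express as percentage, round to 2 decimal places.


ratio = compressed/original = 61851/67493 = 0.916406
savings = 1 - ratio = 1 - 0.916406 = 0.083594
as a percentage: 0.083594 * 100 = 8.36%

Space savings = 1 - 61851/67493 = 8.36%


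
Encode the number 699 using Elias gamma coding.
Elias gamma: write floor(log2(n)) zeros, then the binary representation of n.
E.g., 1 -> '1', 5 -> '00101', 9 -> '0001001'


num_bits = floor(log2(699)) + 1 = 10
leading_zeros = num_bits - 1 = 9
binary(699) = 1010111011

Elias gamma(699) = '000000000' + '1010111011' = 0000000001010111011 (19 bits)


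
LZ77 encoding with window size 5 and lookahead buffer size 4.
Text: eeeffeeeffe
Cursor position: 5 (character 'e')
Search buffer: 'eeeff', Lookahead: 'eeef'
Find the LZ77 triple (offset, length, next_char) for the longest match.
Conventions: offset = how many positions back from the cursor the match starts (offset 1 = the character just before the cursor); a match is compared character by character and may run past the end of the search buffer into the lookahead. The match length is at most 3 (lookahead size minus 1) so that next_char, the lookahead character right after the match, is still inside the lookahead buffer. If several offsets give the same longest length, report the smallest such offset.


Try each offset into the search buffer:
  offset=1 (pos 4, char 'f'): match length 0
  offset=2 (pos 3, char 'f'): match length 0
  offset=3 (pos 2, char 'e'): match length 1
  offset=4 (pos 1, char 'e'): match length 2
  offset=5 (pos 0, char 'e'): match length 3
Longest match has length 3 at offset 5.
next_char = character at position 5 + 3 = 8 -> 'f'

Best match: offset=5, length=3 (matching 'eee' starting at position 0)
LZ77 triple: (5, 3, 'f')


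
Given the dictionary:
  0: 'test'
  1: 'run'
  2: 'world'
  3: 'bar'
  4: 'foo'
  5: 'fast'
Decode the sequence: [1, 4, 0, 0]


Look up each index in the dictionary:
  1 -> 'run'
  4 -> 'foo'
  0 -> 'test'
  0 -> 'test'

Decoded: "run foo test test"


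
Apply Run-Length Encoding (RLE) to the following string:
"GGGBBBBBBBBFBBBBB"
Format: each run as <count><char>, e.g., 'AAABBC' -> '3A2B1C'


Scanning runs left to right:
  i=0: run of 'G' x 3 -> '3G'
  i=3: run of 'B' x 8 -> '8B'
  i=11: run of 'F' x 1 -> '1F'
  i=12: run of 'B' x 5 -> '5B'

RLE = 3G8B1F5B


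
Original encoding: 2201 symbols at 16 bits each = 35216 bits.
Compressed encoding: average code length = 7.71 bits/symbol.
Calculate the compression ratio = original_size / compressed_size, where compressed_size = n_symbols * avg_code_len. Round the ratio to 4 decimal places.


original_size = n_symbols * orig_bits = 2201 * 16 = 35216 bits
compressed_size = n_symbols * avg_code_len = 2201 * 7.71 = 16969.71 bits
ratio = original_size / compressed_size = 35216 / 16969.71 = 2.0752

Compression ratio = 2.0752


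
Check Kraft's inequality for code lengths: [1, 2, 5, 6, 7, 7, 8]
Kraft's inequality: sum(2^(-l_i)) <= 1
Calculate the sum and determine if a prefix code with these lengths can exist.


Sum = 2^(-1) + 2^(-2) + 2^(-5) + 2^(-6) + 2^(-7) + 2^(-7) + 2^(-8)
    = 0.5 + 0.25 + 0.03125 + 0.015625 + 0.0078125 + 0.0078125 + 0.00390625
    = 209/256 = 0.81640625
Since 0.81640625 <= 1, Kraft's inequality IS satisfied.
A prefix code with these lengths CAN exist.

Kraft sum = 0.81640625. Satisfied.


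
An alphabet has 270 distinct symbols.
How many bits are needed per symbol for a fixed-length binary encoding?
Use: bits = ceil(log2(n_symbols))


log2(270) = 8.0768
Bracket: 2^8 = 256 < 270 <= 2^9 = 512
So ceil(log2(270)) = 9

bits = ceil(log2(270)) = ceil(8.0768) = 9 bits


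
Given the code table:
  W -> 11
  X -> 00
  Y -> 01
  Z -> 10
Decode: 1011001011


Decoding:
10 -> Z
11 -> W
00 -> X
10 -> Z
11 -> W


Result: ZWXZW


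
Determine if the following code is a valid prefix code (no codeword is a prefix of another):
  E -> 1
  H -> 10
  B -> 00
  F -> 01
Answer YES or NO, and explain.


Checking each pair (does one codeword prefix another?):
  E='1' vs H='10': prefix -- VIOLATION

NO -- this is NOT a valid prefix code. E (1) is a prefix of H (10).


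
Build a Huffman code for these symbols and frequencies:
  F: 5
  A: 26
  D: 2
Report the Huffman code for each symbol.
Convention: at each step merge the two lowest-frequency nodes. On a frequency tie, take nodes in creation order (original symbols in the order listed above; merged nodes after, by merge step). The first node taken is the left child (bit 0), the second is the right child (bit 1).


Huffman tree construction:
Step 1: Merge D(2) + F(5) = 7
Step 2: Merge (D+F)(7) + A(26) = 33
Read each symbol's code off the tree from the root (left child = 0, right child = 1).

Codes:
  F: 01 (length 2)
  A: 1 (length 1)
  D: 00 (length 2)
Average code length: 40/33 = 1.2121 bits/symbol


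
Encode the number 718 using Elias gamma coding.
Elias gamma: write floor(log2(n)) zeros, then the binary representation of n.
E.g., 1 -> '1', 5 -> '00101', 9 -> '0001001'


num_bits = floor(log2(718)) + 1 = 10
leading_zeros = num_bits - 1 = 9
binary(718) = 1011001110

Elias gamma(718) = '000000000' + '1011001110' = 0000000001011001110 (19 bits)


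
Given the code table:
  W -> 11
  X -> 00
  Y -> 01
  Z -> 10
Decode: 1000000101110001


Decoding:
10 -> Z
00 -> X
00 -> X
01 -> Y
01 -> Y
11 -> W
00 -> X
01 -> Y


Result: ZXXYYWXY


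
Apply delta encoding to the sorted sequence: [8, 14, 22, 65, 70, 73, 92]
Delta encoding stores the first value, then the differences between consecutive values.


First value: 8
Deltas:
  14 - 8 = 6
  22 - 14 = 8
  65 - 22 = 43
  70 - 65 = 5
  73 - 70 = 3
  92 - 73 = 19


Delta encoded: [8, 6, 8, 43, 5, 3, 19]


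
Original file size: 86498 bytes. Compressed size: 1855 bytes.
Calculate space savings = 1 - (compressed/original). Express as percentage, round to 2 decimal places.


ratio = compressed/original = 1855/86498 = 0.021446
savings = 1 - ratio = 1 - 0.021446 = 0.978554
as a percentage: 0.978554 * 100 = 97.86%

Space savings = 1 - 1855/86498 = 97.86%


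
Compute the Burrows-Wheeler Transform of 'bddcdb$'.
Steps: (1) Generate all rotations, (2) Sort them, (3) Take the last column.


Rotations (sorted):
  0: $bddcdb -> last char: b
  1: b$bddcd -> last char: d
  2: bddcdb$ -> last char: $
  3: cdb$bdd -> last char: d
  4: db$bddc -> last char: c
  5: dcdb$bd -> last char: d
  6: ddcdb$b -> last char: b


BWT = bd$dcdb


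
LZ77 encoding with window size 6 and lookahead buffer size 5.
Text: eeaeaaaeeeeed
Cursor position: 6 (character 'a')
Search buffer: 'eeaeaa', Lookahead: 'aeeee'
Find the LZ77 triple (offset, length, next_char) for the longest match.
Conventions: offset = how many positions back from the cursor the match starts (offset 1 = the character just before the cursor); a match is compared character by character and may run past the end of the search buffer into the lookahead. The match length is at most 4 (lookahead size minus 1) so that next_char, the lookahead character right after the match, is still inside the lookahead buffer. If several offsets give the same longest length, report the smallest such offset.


Try each offset into the search buffer:
  offset=1 (pos 5, char 'a'): match length 1
  offset=2 (pos 4, char 'a'): match length 1
  offset=3 (pos 3, char 'e'): match length 0
  offset=4 (pos 2, char 'a'): match length 2
  offset=5 (pos 1, char 'e'): match length 0
  offset=6 (pos 0, char 'e'): match length 0
Longest match has length 2 at offset 4.
next_char = character at position 6 + 2 = 8 -> 'e'

Best match: offset=4, length=2 (matching 'ae' starting at position 2)
LZ77 triple: (4, 2, 'e')


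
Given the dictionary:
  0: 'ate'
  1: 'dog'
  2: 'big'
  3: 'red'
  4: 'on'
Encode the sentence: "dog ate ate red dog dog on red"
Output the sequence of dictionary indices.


Look up each word in the dictionary:
  'dog' -> 1
  'ate' -> 0
  'ate' -> 0
  'red' -> 3
  'dog' -> 1
  'dog' -> 1
  'on' -> 4
  'red' -> 3

Encoded: [1, 0, 0, 3, 1, 1, 4, 3]


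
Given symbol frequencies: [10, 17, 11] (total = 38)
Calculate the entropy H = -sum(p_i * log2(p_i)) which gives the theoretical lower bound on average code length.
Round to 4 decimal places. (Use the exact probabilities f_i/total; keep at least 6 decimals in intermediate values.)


Per-symbol terms -p_i * log2(p_i) with p_i = f_i/38:
  p = 10/38 = 0.263158: log2(p) = -1.925999, -p*log2(p) = 0.506842
  p = 17/38 = 0.447368: log2(p) = -1.160465, -p*log2(p) = 0.519155
  p = 11/38 = 0.289474: log2(p) = -1.788496, -p*log2(p) = 0.517722
H = 0.506842 + 0.519155 + 0.517722 = 1.543719

H = 1.5437 bits/symbol


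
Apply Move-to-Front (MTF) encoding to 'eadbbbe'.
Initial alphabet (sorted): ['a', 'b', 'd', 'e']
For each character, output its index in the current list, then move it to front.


MTF encoding:
'e': index 3 in ['a', 'b', 'd', 'e'] -> ['e', 'a', 'b', 'd']
'a': index 1 in ['e', 'a', 'b', 'd'] -> ['a', 'e', 'b', 'd']
'd': index 3 in ['a', 'e', 'b', 'd'] -> ['d', 'a', 'e', 'b']
'b': index 3 in ['d', 'a', 'e', 'b'] -> ['b', 'd', 'a', 'e']
'b': index 0 in ['b', 'd', 'a', 'e'] -> ['b', 'd', 'a', 'e']
'b': index 0 in ['b', 'd', 'a', 'e'] -> ['b', 'd', 'a', 'e']
'e': index 3 in ['b', 'd', 'a', 'e'] -> ['e', 'b', 'd', 'a']


Output: [3, 1, 3, 3, 0, 0, 3]


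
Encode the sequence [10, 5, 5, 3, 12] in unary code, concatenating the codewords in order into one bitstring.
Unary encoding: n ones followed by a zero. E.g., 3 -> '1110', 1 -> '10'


Encode each number as n ones followed by a terminating 0:
  10 -> 11111111110 (11 bits)
  5 -> 111110 (6 bits)
  5 -> 111110 (6 bits)
  3 -> 1110 (4 bits)
  12 -> 1111111111110 (13 bits)
Total length = 11 + 6 + 6 + 4 + 13 = 40 bits.

Unary([10, 5, 5, 3, 12]) = 1111111111011111011111011101111111111110 (40 bits)


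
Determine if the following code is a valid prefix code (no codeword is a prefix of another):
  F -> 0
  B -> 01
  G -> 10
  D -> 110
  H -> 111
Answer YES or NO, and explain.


Checking each pair (does one codeword prefix another?):
  F='0' vs B='01': prefix -- VIOLATION

NO -- this is NOT a valid prefix code. F (0) is a prefix of B (01).


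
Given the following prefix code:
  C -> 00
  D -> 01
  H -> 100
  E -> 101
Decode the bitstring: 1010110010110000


Decoding step by step:
Bits 101 -> E
Bits 01 -> D
Bits 100 -> H
Bits 101 -> E
Bits 100 -> H
Bits 00 -> C


Decoded message: EDHEHC


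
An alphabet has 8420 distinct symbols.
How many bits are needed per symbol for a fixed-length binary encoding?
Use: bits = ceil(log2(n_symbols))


log2(8420) = 13.0396
Bracket: 2^13 = 8192 < 8420 <= 2^14 = 16384
So ceil(log2(8420)) = 14

bits = ceil(log2(8420)) = ceil(13.0396) = 14 bits


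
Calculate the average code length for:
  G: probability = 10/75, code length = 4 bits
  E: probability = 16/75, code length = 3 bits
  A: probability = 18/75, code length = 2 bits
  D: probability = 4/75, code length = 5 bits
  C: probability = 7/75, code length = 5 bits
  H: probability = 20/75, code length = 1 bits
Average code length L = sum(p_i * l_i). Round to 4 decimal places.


Weighted contributions p_i * l_i:
  G: (10/75) * 4 = 40/75
  E: (16/75) * 3 = 48/75
  A: (18/75) * 2 = 36/75
  D: (4/75) * 5 = 20/75
  C: (7/75) * 5 = 35/75
  H: (20/75) * 1 = 20/75
Sum = (40 + 48 + 36 + 20 + 35 + 20)/75 = 199/75

L = 199/75 = 2.6533 bits/symbol


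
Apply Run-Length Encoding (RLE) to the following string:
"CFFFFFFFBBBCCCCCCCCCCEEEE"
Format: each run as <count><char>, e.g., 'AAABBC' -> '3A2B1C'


Scanning runs left to right:
  i=0: run of 'C' x 1 -> '1C'
  i=1: run of 'F' x 7 -> '7F'
  i=8: run of 'B' x 3 -> '3B'
  i=11: run of 'C' x 10 -> '10C'
  i=21: run of 'E' x 4 -> '4E'

RLE = 1C7F3B10C4E


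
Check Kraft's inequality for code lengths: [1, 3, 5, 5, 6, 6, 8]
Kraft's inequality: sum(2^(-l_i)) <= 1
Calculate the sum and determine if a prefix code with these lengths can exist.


Sum = 2^(-1) + 2^(-3) + 2^(-5) + 2^(-5) + 2^(-6) + 2^(-6) + 2^(-8)
    = 0.5 + 0.125 + 0.03125 + 0.03125 + 0.015625 + 0.015625 + 0.00390625
    = 185/256 = 0.72265625
Since 0.72265625 <= 1, Kraft's inequality IS satisfied.
A prefix code with these lengths CAN exist.

Kraft sum = 0.72265625. Satisfied.


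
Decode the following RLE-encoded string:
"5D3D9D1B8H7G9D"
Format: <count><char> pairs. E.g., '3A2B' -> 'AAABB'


Expanding each <count><char> pair:
  5D -> 'DDDDD'
  3D -> 'DDD'
  9D -> 'DDDDDDDDD'
  1B -> 'B'
  8H -> 'HHHHHHHH'
  7G -> 'GGGGGGG'
  9D -> 'DDDDDDDDD'

Decoded = DDDDDDDDDDDDDDDDDBHHHHHHHHGGGGGGGDDDDDDDDD


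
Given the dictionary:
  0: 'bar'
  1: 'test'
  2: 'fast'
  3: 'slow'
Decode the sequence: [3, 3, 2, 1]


Look up each index in the dictionary:
  3 -> 'slow'
  3 -> 'slow'
  2 -> 'fast'
  1 -> 'test'

Decoded: "slow slow fast test"


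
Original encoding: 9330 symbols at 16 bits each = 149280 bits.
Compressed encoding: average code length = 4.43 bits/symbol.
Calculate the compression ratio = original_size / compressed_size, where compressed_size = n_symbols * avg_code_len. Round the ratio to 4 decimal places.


original_size = n_symbols * orig_bits = 9330 * 16 = 149280 bits
compressed_size = n_symbols * avg_code_len = 9330 * 4.43 = 41331.9 bits
ratio = original_size / compressed_size = 149280 / 41331.9 = 3.6117

Compression ratio = 3.6117


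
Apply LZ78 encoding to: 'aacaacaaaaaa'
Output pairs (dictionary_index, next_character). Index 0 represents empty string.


LZ78 encoding steps:
Dictionary: {0: ''}
Step 1: w='' (idx 0), next='a' -> output (0, 'a'), add 'a' as idx 1
Step 2: w='a' (idx 1), next='c' -> output (1, 'c'), add 'ac' as idx 2
Step 3: w='a' (idx 1), next='a' -> output (1, 'a'), add 'aa' as idx 3
Step 4: w='' (idx 0), next='c' -> output (0, 'c'), add 'c' as idx 4
Step 5: w='aa' (idx 3), next='a' -> output (3, 'a'), add 'aaa' as idx 5
Step 6: w='aaa' (idx 5), end of input -> output (5, '')


Encoded: [(0, 'a'), (1, 'c'), (1, 'a'), (0, 'c'), (3, 'a'), (5, '')]


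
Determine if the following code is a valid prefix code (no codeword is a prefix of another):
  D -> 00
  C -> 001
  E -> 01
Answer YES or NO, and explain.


Checking each pair (does one codeword prefix another?):
  D='00' vs C='001': prefix -- VIOLATION

NO -- this is NOT a valid prefix code. D (00) is a prefix of C (001).


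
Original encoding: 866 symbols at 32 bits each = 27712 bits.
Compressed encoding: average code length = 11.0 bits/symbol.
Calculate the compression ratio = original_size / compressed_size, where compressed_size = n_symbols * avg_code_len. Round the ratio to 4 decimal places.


original_size = n_symbols * orig_bits = 866 * 32 = 27712 bits
compressed_size = n_symbols * avg_code_len = 866 * 11.0 = 9526.0 bits
ratio = original_size / compressed_size = 27712 / 9526.0 = 2.9091

Compression ratio = 2.9091


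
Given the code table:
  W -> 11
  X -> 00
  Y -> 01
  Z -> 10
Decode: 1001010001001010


Decoding:
10 -> Z
01 -> Y
01 -> Y
00 -> X
01 -> Y
00 -> X
10 -> Z
10 -> Z


Result: ZYYXYXZZ


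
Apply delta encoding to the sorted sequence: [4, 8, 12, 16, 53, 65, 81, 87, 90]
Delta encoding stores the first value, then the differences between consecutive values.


First value: 4
Deltas:
  8 - 4 = 4
  12 - 8 = 4
  16 - 12 = 4
  53 - 16 = 37
  65 - 53 = 12
  81 - 65 = 16
  87 - 81 = 6
  90 - 87 = 3


Delta encoded: [4, 4, 4, 4, 37, 12, 16, 6, 3]


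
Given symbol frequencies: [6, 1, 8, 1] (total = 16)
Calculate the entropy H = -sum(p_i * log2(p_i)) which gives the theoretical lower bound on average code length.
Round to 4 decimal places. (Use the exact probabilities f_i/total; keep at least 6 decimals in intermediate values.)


Per-symbol terms -p_i * log2(p_i) with p_i = f_i/16:
  p = 6/16 = 0.375000: log2(p) = -1.415037, -p*log2(p) = 0.530639
  p = 1/16 = 0.062500: log2(p) = -4.000000, -p*log2(p) = 0.250000
  p = 8/16 = 0.500000: log2(p) = -1.000000, -p*log2(p) = 0.500000
  p = 1/16 = 0.062500: log2(p) = -4.000000, -p*log2(p) = 0.250000
H = 0.530639 + 0.250000 + 0.500000 + 0.250000 = 1.530639

H = 1.5306 bits/symbol


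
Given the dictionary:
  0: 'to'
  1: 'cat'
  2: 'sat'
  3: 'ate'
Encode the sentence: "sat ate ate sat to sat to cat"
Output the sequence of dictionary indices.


Look up each word in the dictionary:
  'sat' -> 2
  'ate' -> 3
  'ate' -> 3
  'sat' -> 2
  'to' -> 0
  'sat' -> 2
  'to' -> 0
  'cat' -> 1

Encoded: [2, 3, 3, 2, 0, 2, 0, 1]


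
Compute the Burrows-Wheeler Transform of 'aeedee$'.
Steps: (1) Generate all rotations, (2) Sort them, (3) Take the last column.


Rotations (sorted):
  0: $aeedee -> last char: e
  1: aeedee$ -> last char: $
  2: dee$aee -> last char: e
  3: e$aeede -> last char: e
  4: edee$ae -> last char: e
  5: ee$aeed -> last char: d
  6: eedee$a -> last char: a


BWT = e$eeeda


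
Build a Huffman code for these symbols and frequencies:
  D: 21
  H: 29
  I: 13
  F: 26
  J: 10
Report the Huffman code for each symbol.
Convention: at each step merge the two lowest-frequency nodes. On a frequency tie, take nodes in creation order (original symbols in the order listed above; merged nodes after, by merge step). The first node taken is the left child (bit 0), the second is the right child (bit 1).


Huffman tree construction:
Step 1: Merge J(10) + I(13) = 23
Step 2: Merge D(21) + (J+I)(23) = 44
Step 3: Merge F(26) + H(29) = 55
Step 4: Merge (D+(J+I))(44) + (F+H)(55) = 99
Read each symbol's code off the tree from the root (left child = 0, right child = 1).

Codes:
  D: 00 (length 2)
  H: 11 (length 2)
  I: 011 (length 3)
  F: 10 (length 2)
  J: 010 (length 3)
Average code length: 221/99 = 2.2323 bits/symbol


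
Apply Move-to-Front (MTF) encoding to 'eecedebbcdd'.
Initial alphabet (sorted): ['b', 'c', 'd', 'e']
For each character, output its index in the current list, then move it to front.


MTF encoding:
'e': index 3 in ['b', 'c', 'd', 'e'] -> ['e', 'b', 'c', 'd']
'e': index 0 in ['e', 'b', 'c', 'd'] -> ['e', 'b', 'c', 'd']
'c': index 2 in ['e', 'b', 'c', 'd'] -> ['c', 'e', 'b', 'd']
'e': index 1 in ['c', 'e', 'b', 'd'] -> ['e', 'c', 'b', 'd']
'd': index 3 in ['e', 'c', 'b', 'd'] -> ['d', 'e', 'c', 'b']
'e': index 1 in ['d', 'e', 'c', 'b'] -> ['e', 'd', 'c', 'b']
'b': index 3 in ['e', 'd', 'c', 'b'] -> ['b', 'e', 'd', 'c']
'b': index 0 in ['b', 'e', 'd', 'c'] -> ['b', 'e', 'd', 'c']
'c': index 3 in ['b', 'e', 'd', 'c'] -> ['c', 'b', 'e', 'd']
'd': index 3 in ['c', 'b', 'e', 'd'] -> ['d', 'c', 'b', 'e']
'd': index 0 in ['d', 'c', 'b', 'e'] -> ['d', 'c', 'b', 'e']


Output: [3, 0, 2, 1, 3, 1, 3, 0, 3, 3, 0]


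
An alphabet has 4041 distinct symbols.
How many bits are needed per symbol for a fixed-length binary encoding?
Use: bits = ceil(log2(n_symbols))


log2(4041) = 11.9805
Bracket: 2^11 = 2048 < 4041 <= 2^12 = 4096
So ceil(log2(4041)) = 12

bits = ceil(log2(4041)) = ceil(11.9805) = 12 bits


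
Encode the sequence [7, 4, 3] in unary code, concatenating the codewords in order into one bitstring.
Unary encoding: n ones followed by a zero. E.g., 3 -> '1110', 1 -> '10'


Encode each number as n ones followed by a terminating 0:
  7 -> 11111110 (8 bits)
  4 -> 11110 (5 bits)
  3 -> 1110 (4 bits)
Total length = 8 + 5 + 4 = 17 bits.

Unary([7, 4, 3]) = 11111110111101110 (17 bits)


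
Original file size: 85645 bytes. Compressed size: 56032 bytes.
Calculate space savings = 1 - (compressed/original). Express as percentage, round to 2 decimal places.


ratio = compressed/original = 56032/85645 = 0.654236
savings = 1 - ratio = 1 - 0.654236 = 0.345764
as a percentage: 0.345764 * 100 = 34.58%

Space savings = 1 - 56032/85645 = 34.58%


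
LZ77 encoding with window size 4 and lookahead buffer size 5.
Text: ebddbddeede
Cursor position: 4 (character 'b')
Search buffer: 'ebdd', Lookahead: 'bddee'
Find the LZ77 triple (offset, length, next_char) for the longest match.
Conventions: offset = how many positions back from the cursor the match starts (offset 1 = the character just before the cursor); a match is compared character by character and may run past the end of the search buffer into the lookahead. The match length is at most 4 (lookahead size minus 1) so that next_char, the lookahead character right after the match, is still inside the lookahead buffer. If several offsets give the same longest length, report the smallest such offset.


Try each offset into the search buffer:
  offset=1 (pos 3, char 'd'): match length 0
  offset=2 (pos 2, char 'd'): match length 0
  offset=3 (pos 1, char 'b'): match length 3
  offset=4 (pos 0, char 'e'): match length 0
Longest match has length 3 at offset 3.
next_char = character at position 4 + 3 = 7 -> 'e'

Best match: offset=3, length=3 (matching 'bdd' starting at position 1)
LZ77 triple: (3, 3, 'e')


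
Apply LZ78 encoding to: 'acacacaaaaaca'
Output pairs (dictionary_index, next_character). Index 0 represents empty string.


LZ78 encoding steps:
Dictionary: {0: ''}
Step 1: w='' (idx 0), next='a' -> output (0, 'a'), add 'a' as idx 1
Step 2: w='' (idx 0), next='c' -> output (0, 'c'), add 'c' as idx 2
Step 3: w='a' (idx 1), next='c' -> output (1, 'c'), add 'ac' as idx 3
Step 4: w='ac' (idx 3), next='a' -> output (3, 'a'), add 'aca' as idx 4
Step 5: w='a' (idx 1), next='a' -> output (1, 'a'), add 'aa' as idx 5
Step 6: w='aa' (idx 5), next='c' -> output (5, 'c'), add 'aac' as idx 6
Step 7: w='a' (idx 1), end of input -> output (1, '')


Encoded: [(0, 'a'), (0, 'c'), (1, 'c'), (3, 'a'), (1, 'a'), (5, 'c'), (1, '')]


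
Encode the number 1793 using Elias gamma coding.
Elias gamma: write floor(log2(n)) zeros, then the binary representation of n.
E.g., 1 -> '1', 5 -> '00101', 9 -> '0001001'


num_bits = floor(log2(1793)) + 1 = 11
leading_zeros = num_bits - 1 = 10
binary(1793) = 11100000001

Elias gamma(1793) = '0000000000' + '11100000001' = 000000000011100000001 (21 bits)


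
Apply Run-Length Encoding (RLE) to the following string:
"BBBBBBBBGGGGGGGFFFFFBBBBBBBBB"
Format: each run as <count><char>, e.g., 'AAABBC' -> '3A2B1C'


Scanning runs left to right:
  i=0: run of 'B' x 8 -> '8B'
  i=8: run of 'G' x 7 -> '7G'
  i=15: run of 'F' x 5 -> '5F'
  i=20: run of 'B' x 9 -> '9B'

RLE = 8B7G5F9B


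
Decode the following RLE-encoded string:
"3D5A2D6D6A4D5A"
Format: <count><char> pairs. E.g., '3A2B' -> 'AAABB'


Expanding each <count><char> pair:
  3D -> 'DDD'
  5A -> 'AAAAA'
  2D -> 'DD'
  6D -> 'DDDDDD'
  6A -> 'AAAAAA'
  4D -> 'DDDD'
  5A -> 'AAAAA'

Decoded = DDDAAAAADDDDDDDDAAAAAADDDDAAAAA


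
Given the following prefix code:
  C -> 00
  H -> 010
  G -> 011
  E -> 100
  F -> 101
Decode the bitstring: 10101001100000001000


Decoding step by step:
Bits 101 -> F
Bits 010 -> H
Bits 011 -> G
Bits 00 -> C
Bits 00 -> C
Bits 00 -> C
Bits 010 -> H
Bits 00 -> C


Decoded message: FHGCCCHC


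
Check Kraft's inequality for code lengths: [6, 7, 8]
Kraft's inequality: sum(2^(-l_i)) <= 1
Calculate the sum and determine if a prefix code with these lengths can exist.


Sum = 2^(-6) + 2^(-7) + 2^(-8)
    = 0.015625 + 0.0078125 + 0.00390625
    = 7/256 = 0.02734375
Since 0.02734375 <= 1, Kraft's inequality IS satisfied.
A prefix code with these lengths CAN exist.

Kraft sum = 0.02734375. Satisfied.


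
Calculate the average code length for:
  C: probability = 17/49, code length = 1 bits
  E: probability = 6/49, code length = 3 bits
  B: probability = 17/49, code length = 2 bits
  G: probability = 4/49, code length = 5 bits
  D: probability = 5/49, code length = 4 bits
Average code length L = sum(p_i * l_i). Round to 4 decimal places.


Weighted contributions p_i * l_i:
  C: (17/49) * 1 = 17/49
  E: (6/49) * 3 = 18/49
  B: (17/49) * 2 = 34/49
  G: (4/49) * 5 = 20/49
  D: (5/49) * 4 = 20/49
Sum = (17 + 18 + 34 + 20 + 20)/49 = 109/49

L = 109/49 = 2.2245 bits/symbol


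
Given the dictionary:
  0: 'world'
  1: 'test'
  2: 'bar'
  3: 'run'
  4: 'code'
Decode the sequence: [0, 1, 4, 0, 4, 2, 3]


Look up each index in the dictionary:
  0 -> 'world'
  1 -> 'test'
  4 -> 'code'
  0 -> 'world'
  4 -> 'code'
  2 -> 'bar'
  3 -> 'run'

Decoded: "world test code world code bar run"


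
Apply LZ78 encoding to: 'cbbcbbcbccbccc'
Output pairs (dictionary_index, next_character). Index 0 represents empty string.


LZ78 encoding steps:
Dictionary: {0: ''}
Step 1: w='' (idx 0), next='c' -> output (0, 'c'), add 'c' as idx 1
Step 2: w='' (idx 0), next='b' -> output (0, 'b'), add 'b' as idx 2
Step 3: w='b' (idx 2), next='c' -> output (2, 'c'), add 'bc' as idx 3
Step 4: w='b' (idx 2), next='b' -> output (2, 'b'), add 'bb' as idx 4
Step 5: w='c' (idx 1), next='b' -> output (1, 'b'), add 'cb' as idx 5
Step 6: w='c' (idx 1), next='c' -> output (1, 'c'), add 'cc' as idx 6
Step 7: w='bc' (idx 3), next='c' -> output (3, 'c'), add 'bcc' as idx 7
Step 8: w='c' (idx 1), end of input -> output (1, '')


Encoded: [(0, 'c'), (0, 'b'), (2, 'c'), (2, 'b'), (1, 'b'), (1, 'c'), (3, 'c'), (1, '')]


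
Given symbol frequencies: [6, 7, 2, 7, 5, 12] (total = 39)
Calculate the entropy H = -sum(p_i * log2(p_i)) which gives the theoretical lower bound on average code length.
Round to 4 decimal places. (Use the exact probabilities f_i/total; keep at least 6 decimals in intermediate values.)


Per-symbol terms -p_i * log2(p_i) with p_i = f_i/39:
  p = 6/39 = 0.153846: log2(p) = -2.700440, -p*log2(p) = 0.415452
  p = 7/39 = 0.179487: log2(p) = -2.478047, -p*log2(p) = 0.444778
  p = 2/39 = 0.051282: log2(p) = -4.285402, -p*log2(p) = 0.219764
  p = 7/39 = 0.179487: log2(p) = -2.478047, -p*log2(p) = 0.444778
  p = 5/39 = 0.128205: log2(p) = -2.963474, -p*log2(p) = 0.379933
  p = 12/39 = 0.307692: log2(p) = -1.700440, -p*log2(p) = 0.523212
H = 0.415452 + 0.444778 + 0.219764 + 0.444778 + 0.379933 + 0.523212 = 2.427917

H = 2.4279 bits/symbol


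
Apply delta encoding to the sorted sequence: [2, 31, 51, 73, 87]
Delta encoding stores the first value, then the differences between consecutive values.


First value: 2
Deltas:
  31 - 2 = 29
  51 - 31 = 20
  73 - 51 = 22
  87 - 73 = 14


Delta encoded: [2, 29, 20, 22, 14]


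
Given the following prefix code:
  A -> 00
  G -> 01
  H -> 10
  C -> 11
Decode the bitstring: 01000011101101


Decoding step by step:
Bits 01 -> G
Bits 00 -> A
Bits 00 -> A
Bits 11 -> C
Bits 10 -> H
Bits 11 -> C
Bits 01 -> G


Decoded message: GAACHCG


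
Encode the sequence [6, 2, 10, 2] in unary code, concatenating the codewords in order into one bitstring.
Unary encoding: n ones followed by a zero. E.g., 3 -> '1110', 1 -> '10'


Encode each number as n ones followed by a terminating 0:
  6 -> 1111110 (7 bits)
  2 -> 110 (3 bits)
  10 -> 11111111110 (11 bits)
  2 -> 110 (3 bits)
Total length = 7 + 3 + 11 + 3 = 24 bits.

Unary([6, 2, 10, 2]) = 111111011011111111110110 (24 bits)


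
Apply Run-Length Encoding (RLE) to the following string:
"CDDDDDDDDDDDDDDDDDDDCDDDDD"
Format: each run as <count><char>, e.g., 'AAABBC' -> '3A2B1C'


Scanning runs left to right:
  i=0: run of 'C' x 1 -> '1C'
  i=1: run of 'D' x 19 -> '19D'
  i=20: run of 'C' x 1 -> '1C'
  i=21: run of 'D' x 5 -> '5D'

RLE = 1C19D1C5D


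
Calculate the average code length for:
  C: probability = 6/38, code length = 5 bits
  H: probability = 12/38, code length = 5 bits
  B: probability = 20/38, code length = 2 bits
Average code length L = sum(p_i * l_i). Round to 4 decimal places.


Weighted contributions p_i * l_i:
  C: (6/38) * 5 = 30/38
  H: (12/38) * 5 = 60/38
  B: (20/38) * 2 = 40/38
Sum = (30 + 60 + 40)/38 = 130/38

L = 130/38 = 3.4211 bits/symbol


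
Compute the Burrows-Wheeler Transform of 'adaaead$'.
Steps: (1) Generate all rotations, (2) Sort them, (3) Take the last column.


Rotations (sorted):
  0: $adaaead -> last char: d
  1: aaead$ad -> last char: d
  2: ad$adaae -> last char: e
  3: adaaead$ -> last char: $
  4: aead$ada -> last char: a
  5: d$adaaea -> last char: a
  6: daaead$a -> last char: a
  7: ead$adaa -> last char: a


BWT = dde$aaaa


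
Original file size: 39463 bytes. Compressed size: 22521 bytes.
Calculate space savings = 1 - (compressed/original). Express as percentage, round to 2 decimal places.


ratio = compressed/original = 22521/39463 = 0.570686
savings = 1 - ratio = 1 - 0.570686 = 0.429314
as a percentage: 0.429314 * 100 = 42.93%

Space savings = 1 - 22521/39463 = 42.93%


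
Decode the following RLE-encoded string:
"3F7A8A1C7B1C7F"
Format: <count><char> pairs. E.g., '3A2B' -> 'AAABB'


Expanding each <count><char> pair:
  3F -> 'FFF'
  7A -> 'AAAAAAA'
  8A -> 'AAAAAAAA'
  1C -> 'C'
  7B -> 'BBBBBBB'
  1C -> 'C'
  7F -> 'FFFFFFF'

Decoded = FFFAAAAAAAAAAAAAAACBBBBBBBCFFFFFFF


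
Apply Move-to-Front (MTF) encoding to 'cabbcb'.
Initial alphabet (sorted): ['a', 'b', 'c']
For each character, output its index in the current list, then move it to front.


MTF encoding:
'c': index 2 in ['a', 'b', 'c'] -> ['c', 'a', 'b']
'a': index 1 in ['c', 'a', 'b'] -> ['a', 'c', 'b']
'b': index 2 in ['a', 'c', 'b'] -> ['b', 'a', 'c']
'b': index 0 in ['b', 'a', 'c'] -> ['b', 'a', 'c']
'c': index 2 in ['b', 'a', 'c'] -> ['c', 'b', 'a']
'b': index 1 in ['c', 'b', 'a'] -> ['b', 'c', 'a']


Output: [2, 1, 2, 0, 2, 1]


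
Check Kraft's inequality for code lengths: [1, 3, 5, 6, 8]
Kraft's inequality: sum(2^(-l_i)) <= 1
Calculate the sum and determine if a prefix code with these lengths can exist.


Sum = 2^(-1) + 2^(-3) + 2^(-5) + 2^(-6) + 2^(-8)
    = 0.5 + 0.125 + 0.03125 + 0.015625 + 0.00390625
    = 173/256 = 0.67578125
Since 0.67578125 <= 1, Kraft's inequality IS satisfied.
A prefix code with these lengths CAN exist.

Kraft sum = 0.67578125. Satisfied.


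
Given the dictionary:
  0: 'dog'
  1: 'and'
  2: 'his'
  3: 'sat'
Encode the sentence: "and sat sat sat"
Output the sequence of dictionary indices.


Look up each word in the dictionary:
  'and' -> 1
  'sat' -> 3
  'sat' -> 3
  'sat' -> 3

Encoded: [1, 3, 3, 3]


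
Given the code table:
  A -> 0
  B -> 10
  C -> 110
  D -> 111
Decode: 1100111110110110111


Decoding:
110 -> C
0 -> A
111 -> D
110 -> C
110 -> C
110 -> C
111 -> D


Result: CADCCCD


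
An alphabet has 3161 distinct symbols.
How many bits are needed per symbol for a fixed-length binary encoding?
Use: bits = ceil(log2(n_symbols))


log2(3161) = 11.6262
Bracket: 2^11 = 2048 < 3161 <= 2^12 = 4096
So ceil(log2(3161)) = 12

bits = ceil(log2(3161)) = ceil(11.6262) = 12 bits


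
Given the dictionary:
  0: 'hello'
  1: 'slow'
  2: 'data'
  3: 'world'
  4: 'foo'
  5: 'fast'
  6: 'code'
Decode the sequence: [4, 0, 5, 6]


Look up each index in the dictionary:
  4 -> 'foo'
  0 -> 'hello'
  5 -> 'fast'
  6 -> 'code'

Decoded: "foo hello fast code"


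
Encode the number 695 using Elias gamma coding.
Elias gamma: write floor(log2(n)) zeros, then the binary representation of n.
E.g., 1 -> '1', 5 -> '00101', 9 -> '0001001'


num_bits = floor(log2(695)) + 1 = 10
leading_zeros = num_bits - 1 = 9
binary(695) = 1010110111

Elias gamma(695) = '000000000' + '1010110111' = 0000000001010110111 (19 bits)


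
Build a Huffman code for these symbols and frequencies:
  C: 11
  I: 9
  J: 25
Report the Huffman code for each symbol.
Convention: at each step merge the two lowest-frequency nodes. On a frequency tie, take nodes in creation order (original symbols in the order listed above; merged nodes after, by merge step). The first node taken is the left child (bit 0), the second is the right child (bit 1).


Huffman tree construction:
Step 1: Merge I(9) + C(11) = 20
Step 2: Merge (I+C)(20) + J(25) = 45
Read each symbol's code off the tree from the root (left child = 0, right child = 1).

Codes:
  C: 01 (length 2)
  I: 00 (length 2)
  J: 1 (length 1)
Average code length: 65/45 = 1.4444 bits/symbol


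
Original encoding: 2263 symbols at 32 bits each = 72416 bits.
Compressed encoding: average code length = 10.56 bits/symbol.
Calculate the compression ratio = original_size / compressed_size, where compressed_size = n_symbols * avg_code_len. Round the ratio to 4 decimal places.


original_size = n_symbols * orig_bits = 2263 * 32 = 72416 bits
compressed_size = n_symbols * avg_code_len = 2263 * 10.56 = 23897.28 bits
ratio = original_size / compressed_size = 72416 / 23897.28 = 3.0303

Compression ratio = 3.0303


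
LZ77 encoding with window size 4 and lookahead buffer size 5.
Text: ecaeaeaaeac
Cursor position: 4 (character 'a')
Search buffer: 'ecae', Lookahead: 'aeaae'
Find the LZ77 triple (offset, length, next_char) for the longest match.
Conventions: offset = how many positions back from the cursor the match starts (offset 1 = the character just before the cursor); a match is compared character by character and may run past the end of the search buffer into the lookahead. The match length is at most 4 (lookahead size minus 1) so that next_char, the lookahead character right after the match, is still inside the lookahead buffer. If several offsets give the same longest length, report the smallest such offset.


Try each offset into the search buffer:
  offset=1 (pos 3, char 'e'): match length 0
  offset=2 (pos 2, char 'a'): match length 3
  offset=3 (pos 1, char 'c'): match length 0
  offset=4 (pos 0, char 'e'): match length 0
Longest match has length 3 at offset 2.
next_char = character at position 4 + 3 = 7 -> 'a'

Best match: offset=2, length=3 (matching 'aea' starting at position 2)
LZ77 triple: (2, 3, 'a')


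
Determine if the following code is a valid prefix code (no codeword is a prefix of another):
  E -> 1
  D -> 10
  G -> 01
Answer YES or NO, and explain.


Checking each pair (does one codeword prefix another?):
  E='1' vs D='10': prefix -- VIOLATION

NO -- this is NOT a valid prefix code. E (1) is a prefix of D (10).


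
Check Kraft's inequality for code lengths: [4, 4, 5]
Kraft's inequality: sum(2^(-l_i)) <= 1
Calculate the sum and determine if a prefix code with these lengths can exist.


Sum = 2^(-4) + 2^(-4) + 2^(-5)
    = 0.0625 + 0.0625 + 0.03125
    = 5/32 = 0.15625
Since 0.15625 <= 1, Kraft's inequality IS satisfied.
A prefix code with these lengths CAN exist.

Kraft sum = 0.15625. Satisfied.


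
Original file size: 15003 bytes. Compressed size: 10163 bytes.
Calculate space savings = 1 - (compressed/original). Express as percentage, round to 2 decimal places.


ratio = compressed/original = 10163/15003 = 0.677398
savings = 1 - ratio = 1 - 0.677398 = 0.322602
as a percentage: 0.322602 * 100 = 32.26%

Space savings = 1 - 10163/15003 = 32.26%


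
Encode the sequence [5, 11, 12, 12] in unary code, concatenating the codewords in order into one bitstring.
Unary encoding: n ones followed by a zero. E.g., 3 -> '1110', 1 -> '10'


Encode each number as n ones followed by a terminating 0:
  5 -> 111110 (6 bits)
  11 -> 111111111110 (12 bits)
  12 -> 1111111111110 (13 bits)
  12 -> 1111111111110 (13 bits)
Total length = 6 + 12 + 13 + 13 = 44 bits.

Unary([5, 11, 12, 12]) = 11111011111111111011111111111101111111111110 (44 bits)
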